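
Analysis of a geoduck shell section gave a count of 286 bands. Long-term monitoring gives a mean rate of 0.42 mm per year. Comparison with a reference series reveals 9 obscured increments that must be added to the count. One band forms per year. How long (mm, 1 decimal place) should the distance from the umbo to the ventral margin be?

True band count = 286 + 9 = 295.
Length ≈ 0.42 × 295 = 123.9 mm.

123.9 mm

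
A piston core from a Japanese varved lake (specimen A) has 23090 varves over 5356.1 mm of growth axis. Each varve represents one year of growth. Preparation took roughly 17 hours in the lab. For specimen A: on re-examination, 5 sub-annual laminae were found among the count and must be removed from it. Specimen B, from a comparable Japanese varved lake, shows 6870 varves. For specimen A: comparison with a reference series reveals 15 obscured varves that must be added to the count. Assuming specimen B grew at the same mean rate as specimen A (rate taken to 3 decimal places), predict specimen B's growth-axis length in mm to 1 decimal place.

Specimen A: true varve count = 23090 − 5 + 15 = 23100.
A: 5356.1 mm over 23100 years gives 5356.1 / 23100 ≈ 0.232 mm per year.
For B, 0.232 mm/year × 6870 years = 1593.8 mm.

1593.8 mm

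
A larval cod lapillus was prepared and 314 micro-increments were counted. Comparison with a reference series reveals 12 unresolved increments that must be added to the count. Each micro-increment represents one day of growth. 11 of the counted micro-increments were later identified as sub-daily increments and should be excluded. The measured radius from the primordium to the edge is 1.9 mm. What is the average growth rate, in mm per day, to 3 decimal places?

True micro-increment count = 314 − 11 + 12 = 315.
Extension rate ≈ 1.9 / 315 = 0.006 mm per day.

0.006 mm per day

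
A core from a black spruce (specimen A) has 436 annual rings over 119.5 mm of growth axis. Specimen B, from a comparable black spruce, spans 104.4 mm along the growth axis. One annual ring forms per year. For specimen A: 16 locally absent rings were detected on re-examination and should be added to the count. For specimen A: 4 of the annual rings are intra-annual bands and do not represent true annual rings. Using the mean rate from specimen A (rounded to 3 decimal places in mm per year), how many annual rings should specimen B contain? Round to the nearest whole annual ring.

391 annual rings

Specimen A: true annual ring count = 436 − 4 + 16 = 448.
A: Extension rate ≈ 119.5 / 448 = 0.267 mm/year.
For B, 104.4 / 0.267 = 391.01 years ≈ 391 annual rings.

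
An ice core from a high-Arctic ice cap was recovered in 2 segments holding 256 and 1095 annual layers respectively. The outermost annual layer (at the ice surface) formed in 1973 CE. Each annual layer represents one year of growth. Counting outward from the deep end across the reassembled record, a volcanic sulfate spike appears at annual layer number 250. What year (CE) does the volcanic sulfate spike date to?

872 CE

Total annual layers = 256 + 1095 = 1351.
1351 − 250 = 1101 annual layers lie beyond the volcanic sulfate spike toward the ice surface.
The annual layer at the ice surface is 1973 CE, so the volcanic sulfate spike dates to 1973 − 1101 = 872 CE.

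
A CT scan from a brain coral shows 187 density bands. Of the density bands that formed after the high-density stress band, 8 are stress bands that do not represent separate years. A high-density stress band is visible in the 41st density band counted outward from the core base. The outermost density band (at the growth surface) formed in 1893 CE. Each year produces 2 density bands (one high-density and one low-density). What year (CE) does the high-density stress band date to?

The high-density stress band sits at density band 41 from the core base, so 187 − 41 = 146 density bands formed after it.
146 − 8 false = 138 true density bands after the high-density stress band.
Dividing by 2 density bands per year: 138 / 2 = 69 years.
The density band at the growth surface is 1893 CE, so the high-density stress band dates to 1893 − 69 = 1824 CE.

1824 CE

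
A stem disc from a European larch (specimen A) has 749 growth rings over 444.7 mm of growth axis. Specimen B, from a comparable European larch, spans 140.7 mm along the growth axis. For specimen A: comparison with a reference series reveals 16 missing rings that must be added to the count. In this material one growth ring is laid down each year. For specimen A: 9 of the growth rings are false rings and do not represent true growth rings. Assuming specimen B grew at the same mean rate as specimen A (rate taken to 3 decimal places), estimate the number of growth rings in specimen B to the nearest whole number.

Specimen A: true growth ring count = 749 − 9 + 16 = 756.
A: Extension rate ≈ 444.7 / 756 = 0.588 mm per year.
B spans 140.7 / 0.588 = 239.29 years ≈ 239 growth rings.

239 growth rings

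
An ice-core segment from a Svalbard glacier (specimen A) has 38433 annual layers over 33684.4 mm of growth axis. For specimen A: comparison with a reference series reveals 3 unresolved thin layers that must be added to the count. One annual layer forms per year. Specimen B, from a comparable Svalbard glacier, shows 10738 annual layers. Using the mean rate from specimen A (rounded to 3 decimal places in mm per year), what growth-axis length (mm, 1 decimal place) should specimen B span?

Specimen A: true annual layer count = 38433 + 3 = 38436.
A: Extension rate ≈ 33684.4 / 38436 = 0.876 mm/year.
Length of B = 0.876 × 10738 = 9406.5 mm.

9406.5 mm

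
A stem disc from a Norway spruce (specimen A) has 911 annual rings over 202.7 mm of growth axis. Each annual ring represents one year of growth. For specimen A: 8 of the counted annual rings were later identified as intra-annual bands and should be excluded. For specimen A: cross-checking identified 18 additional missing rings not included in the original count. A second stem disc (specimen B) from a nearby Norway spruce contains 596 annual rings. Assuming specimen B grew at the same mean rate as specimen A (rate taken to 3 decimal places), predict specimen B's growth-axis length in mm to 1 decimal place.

131.1 mm

Specimen A: after corrections the count is 911 − 8 + 18 = 921 annual rings.
A: 202.7 mm over 921 years gives 202.7 / 921 ≈ 0.220 mm/yr.
Length of B = 0.220 × 596 = 131.1 mm.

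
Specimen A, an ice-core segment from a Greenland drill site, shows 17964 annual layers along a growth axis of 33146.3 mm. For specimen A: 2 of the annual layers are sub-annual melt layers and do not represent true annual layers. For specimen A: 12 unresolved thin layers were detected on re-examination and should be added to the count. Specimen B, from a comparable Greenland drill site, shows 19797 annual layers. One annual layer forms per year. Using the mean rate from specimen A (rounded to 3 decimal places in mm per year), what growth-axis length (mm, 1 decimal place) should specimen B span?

36505.7 mm

Specimen A: after corrections the count is 17964 − 2 + 12 = 17974 annual layers.
A: 33146.3 mm over 17974 years gives 33146.3 / 17974 ≈ 1.844 mm per year.
Length of B = 1.844 × 19797 = 36505.7 mm.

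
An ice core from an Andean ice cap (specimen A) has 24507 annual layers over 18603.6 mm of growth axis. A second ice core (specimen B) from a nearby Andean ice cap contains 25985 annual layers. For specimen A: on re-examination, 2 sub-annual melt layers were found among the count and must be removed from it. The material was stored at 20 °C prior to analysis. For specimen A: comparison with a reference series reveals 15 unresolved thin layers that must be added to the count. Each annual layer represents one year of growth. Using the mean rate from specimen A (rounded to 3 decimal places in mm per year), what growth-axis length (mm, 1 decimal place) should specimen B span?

19722.6 mm

Specimen A: correcting the raw count gives 24507 − 2 + 15 = 24520 true annual layers.
A: 18603.6 mm over 24520 years gives 18603.6 / 24520 ≈ 0.759 mm per year.
Length of B = 0.759 × 25985 = 19722.6 mm.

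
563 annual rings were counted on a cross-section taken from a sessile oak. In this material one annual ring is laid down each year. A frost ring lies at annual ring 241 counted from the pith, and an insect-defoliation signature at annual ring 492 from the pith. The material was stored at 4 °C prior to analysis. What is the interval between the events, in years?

251 yr

492 − 241 = 251 annual rings lie between the two events.
At one annual ring per year, 251 years elapsed between them.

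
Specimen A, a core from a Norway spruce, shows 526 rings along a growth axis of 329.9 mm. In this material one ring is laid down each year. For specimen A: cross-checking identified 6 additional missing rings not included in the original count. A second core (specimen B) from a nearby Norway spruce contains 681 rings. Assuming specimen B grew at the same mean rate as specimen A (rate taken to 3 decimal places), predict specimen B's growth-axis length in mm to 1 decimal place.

422.2 mm

Specimen A: after corrections the count is 526 + 6 = 532 rings.
A: 329.9 mm over 532 years gives 329.9 / 532 ≈ 0.620 mm/year.
Length of B = 0.620 × 681 = 422.2 mm.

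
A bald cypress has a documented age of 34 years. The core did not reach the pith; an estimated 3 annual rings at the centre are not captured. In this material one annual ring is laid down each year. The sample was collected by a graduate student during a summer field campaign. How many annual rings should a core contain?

31 annual rings

At one annual ring per year, 34 years correspond to 34 annual rings.
Less the 3 uncaptured annual rings: 34 − 3 = 31.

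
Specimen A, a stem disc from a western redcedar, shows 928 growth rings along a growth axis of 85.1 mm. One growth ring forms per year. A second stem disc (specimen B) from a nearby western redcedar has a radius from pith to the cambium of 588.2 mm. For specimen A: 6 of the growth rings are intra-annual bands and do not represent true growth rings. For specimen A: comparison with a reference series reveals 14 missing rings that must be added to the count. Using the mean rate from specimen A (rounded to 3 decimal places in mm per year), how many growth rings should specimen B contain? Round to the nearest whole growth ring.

6464 growth rings

Specimen A: correcting the raw count gives 928 − 6 + 14 = 936 true growth rings.
A: Extension rate ≈ 85.1 / 936 = 0.091 mm/yr.
B spans 588.2 / 0.091 = 6463.74 years ≈ 6464 growth rings.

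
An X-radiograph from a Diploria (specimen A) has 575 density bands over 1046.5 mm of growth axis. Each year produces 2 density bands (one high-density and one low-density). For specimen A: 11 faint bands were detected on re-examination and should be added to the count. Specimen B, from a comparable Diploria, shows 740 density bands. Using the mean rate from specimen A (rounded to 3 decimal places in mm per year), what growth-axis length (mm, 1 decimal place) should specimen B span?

Specimen A: correcting the raw count gives 575 + 11 = 586 true density bands.
Specimen A: dividing by 2 density bands per year: 586 / 2 = 293 years.
A: Extension rate ≈ 1046.5 / 293 = 3.572 mm/yr.
Specimen B: with 2 density bands per year, 740 / 2 = 370 years. For B, 3.572 mm/year × 370 years = 1321.6 mm.

1321.6 mm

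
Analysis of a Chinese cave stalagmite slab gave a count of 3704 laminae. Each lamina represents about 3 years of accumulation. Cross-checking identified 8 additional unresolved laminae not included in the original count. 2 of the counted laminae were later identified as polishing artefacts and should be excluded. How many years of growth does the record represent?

11130 yr

Correcting the raw count gives 3704 − 2 + 8 = 3710 true laminae.
3710 laminae at 3 years each span 3710 × 3 = 11130 years.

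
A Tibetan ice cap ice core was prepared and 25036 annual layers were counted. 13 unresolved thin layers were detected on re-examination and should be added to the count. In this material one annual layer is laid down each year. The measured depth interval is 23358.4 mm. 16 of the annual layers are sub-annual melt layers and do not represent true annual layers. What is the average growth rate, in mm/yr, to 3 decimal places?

Correcting the raw count gives 25036 − 16 + 13 = 25033 true annual layers.
Mean rate = 23358.4 mm / 25033 years ≈ 0.933 mm/yr.

0.933 mm/yr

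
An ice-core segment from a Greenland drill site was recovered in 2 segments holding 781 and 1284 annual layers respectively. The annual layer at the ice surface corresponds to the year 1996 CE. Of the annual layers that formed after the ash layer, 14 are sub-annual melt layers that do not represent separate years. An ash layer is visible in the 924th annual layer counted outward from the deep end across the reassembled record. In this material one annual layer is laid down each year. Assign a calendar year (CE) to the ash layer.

869 CE

Total annual layers = 781 + 1284 = 2065.
The ash layer sits at annual layer 924 from the deep end, so 2065 − 924 = 1141 annual layers formed after it.
1141 − 14 false = 1127 true annual layers after the ash layer.
Counting back 1127 years from 1996 CE places the ash layer in 1996 − 1127 = 869 CE.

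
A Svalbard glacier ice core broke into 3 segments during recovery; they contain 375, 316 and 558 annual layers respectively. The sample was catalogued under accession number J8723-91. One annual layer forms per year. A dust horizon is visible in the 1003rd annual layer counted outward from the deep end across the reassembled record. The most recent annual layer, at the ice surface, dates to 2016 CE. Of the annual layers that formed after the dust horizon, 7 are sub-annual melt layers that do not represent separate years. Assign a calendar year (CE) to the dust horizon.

Total annual layers = 375 + 316 + 558 = 1249.
The dust horizon sits at annual layer 1003 from the deep end, so 1249 − 1003 = 246 annual layers formed after it.
246 − 7 false = 239 true annual layers after the dust horizon.
The annual layer at the ice surface is 2016 CE, so the dust horizon dates to 2016 − 239 = 1777 CE.

1777 CE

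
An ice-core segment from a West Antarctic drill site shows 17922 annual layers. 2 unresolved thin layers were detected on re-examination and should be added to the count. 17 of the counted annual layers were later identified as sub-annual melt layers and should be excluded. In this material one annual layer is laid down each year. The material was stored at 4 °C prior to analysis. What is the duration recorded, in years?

17907 years

Adjusted count: 17922 − 17 + 2 = 17907 annual layers.
At one annual layer per year, that is 17907 years.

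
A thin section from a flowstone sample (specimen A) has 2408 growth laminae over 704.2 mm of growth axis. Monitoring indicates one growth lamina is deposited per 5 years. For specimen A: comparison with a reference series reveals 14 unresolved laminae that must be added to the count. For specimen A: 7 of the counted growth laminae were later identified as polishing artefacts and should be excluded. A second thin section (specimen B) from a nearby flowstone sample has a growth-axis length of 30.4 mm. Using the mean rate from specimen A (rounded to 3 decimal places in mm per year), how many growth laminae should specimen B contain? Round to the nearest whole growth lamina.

105 growth laminae

Specimen A: true growth lamina count = 2408 − 7 + 14 = 2415.
Specimen A: 2415 growth laminae at 5 years each span 2415 × 5 = 12075 years.
A: Extension rate ≈ 704.2 / 12075 = 0.058 mm/yr.
For B, 30.4 / 0.058 = 524.14 years; at 5 years per growth lamina that is 524.14 / 5 ≈ 105 growth laminae.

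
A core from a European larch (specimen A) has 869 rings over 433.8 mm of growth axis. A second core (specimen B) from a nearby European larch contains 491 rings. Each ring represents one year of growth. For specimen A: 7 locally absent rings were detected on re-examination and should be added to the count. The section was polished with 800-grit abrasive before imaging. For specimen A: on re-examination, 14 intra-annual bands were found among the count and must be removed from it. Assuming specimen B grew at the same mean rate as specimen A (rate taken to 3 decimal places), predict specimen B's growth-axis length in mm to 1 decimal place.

Specimen A: true ring count = 869 − 14 + 7 = 862.
A: Extension rate ≈ 433.8 / 862 = 0.503 mm per year.
B's length ≈ 0.503 × 491 = 247.0 mm.

247.0 mm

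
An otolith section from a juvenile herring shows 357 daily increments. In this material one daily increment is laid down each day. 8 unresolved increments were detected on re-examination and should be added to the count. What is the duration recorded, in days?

365 days

Adjusted count: 357 + 8 = 365 daily increments.
One daily increment per day makes the duration 365 days.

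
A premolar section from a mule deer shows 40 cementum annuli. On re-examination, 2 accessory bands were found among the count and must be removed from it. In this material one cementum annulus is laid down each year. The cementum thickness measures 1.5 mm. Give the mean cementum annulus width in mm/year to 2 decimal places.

0.04 mm/year

Adjusted count: 40 − 2 = 38 cementum annuli.
1.5 mm over 38 years gives 1.5 / 38 ≈ 0.04 mm/year.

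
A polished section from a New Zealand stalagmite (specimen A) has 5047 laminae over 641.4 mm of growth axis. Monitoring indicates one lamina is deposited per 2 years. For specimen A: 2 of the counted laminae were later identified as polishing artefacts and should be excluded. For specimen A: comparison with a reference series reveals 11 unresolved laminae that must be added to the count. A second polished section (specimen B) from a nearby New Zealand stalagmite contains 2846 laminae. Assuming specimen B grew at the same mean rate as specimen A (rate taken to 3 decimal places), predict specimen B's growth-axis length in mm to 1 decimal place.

Specimen A: after corrections the count is 5047 − 2 + 11 = 5056 laminae.
Specimen A: multiplying by 2 years per lamina: 5056 × 2 = 10112 years.
A: Mean rate = 641.4 mm / 10112 years ≈ 0.063 mm/yr.
Specimen B: multiplying by 2 years per lamina: 2846 × 2 = 5692 years. For B, 0.063 mm/year × 5692 years = 358.6 mm.

358.6 mm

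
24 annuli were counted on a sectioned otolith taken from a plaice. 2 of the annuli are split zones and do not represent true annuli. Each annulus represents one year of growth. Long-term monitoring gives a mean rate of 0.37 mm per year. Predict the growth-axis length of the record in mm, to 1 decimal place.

True annulus count = 24 − 2 = 22.
22 years at 0.37 mm/year gives 0.37 × 22 = 8.1 mm.

8.1 mm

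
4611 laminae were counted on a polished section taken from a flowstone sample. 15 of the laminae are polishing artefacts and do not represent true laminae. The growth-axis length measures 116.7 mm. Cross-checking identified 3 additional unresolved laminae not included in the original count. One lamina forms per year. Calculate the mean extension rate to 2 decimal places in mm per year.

0.03 mm per year

After corrections the count is 4611 − 15 + 3 = 4599 laminae.
Mean rate = 116.7 mm / 4599 years ≈ 0.03 mm per year.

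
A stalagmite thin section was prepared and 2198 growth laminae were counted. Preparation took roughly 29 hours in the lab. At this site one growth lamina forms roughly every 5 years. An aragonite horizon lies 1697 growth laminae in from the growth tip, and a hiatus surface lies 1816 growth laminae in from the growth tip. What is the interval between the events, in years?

595 years

1816 − 1697 = 119 growth laminae lie between the two events.
119 growth laminae at 5 years each span 119 × 5 = 595 years.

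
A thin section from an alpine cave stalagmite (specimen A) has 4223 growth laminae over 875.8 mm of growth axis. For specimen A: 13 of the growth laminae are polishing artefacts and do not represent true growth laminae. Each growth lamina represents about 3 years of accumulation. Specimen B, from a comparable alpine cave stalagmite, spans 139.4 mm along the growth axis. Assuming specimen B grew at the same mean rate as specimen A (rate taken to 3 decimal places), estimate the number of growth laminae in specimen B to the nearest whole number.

Specimen A: after corrections the count is 4223 − 13 = 4210 growth laminae.
Specimen A: 4210 growth laminae at 3 years each span 4210 × 3 = 12630 years.
A: Extension rate ≈ 875.8 / 12630 = 0.069 mm/yr.
Specimen B: 139.4 mm / 0.069 mm per year = 2020.29 years; at 3 years per growth lamina that is 2020.29 / 3 ≈ 673 growth laminae.

673 growth laminae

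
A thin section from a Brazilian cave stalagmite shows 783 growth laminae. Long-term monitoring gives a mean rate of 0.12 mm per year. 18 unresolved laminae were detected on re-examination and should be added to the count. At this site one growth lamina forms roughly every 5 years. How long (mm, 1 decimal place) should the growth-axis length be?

480.6 mm

True growth lamina count = 783 + 18 = 801.
801 growth laminae at 5 years each span 801 × 5 = 4005 years.
4005 years at 0.12 mm/year gives 0.12 × 4005 = 480.6 mm.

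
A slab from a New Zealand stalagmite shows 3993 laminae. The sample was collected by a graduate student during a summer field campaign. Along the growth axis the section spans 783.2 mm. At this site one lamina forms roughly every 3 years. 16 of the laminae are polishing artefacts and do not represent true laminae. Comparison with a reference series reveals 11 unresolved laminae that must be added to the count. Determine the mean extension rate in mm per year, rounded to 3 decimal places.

After corrections the count is 3993 − 16 + 11 = 3988 laminae.
Multiplying by 3 years per lamina: 3988 × 3 = 11964 years.
783.2 mm over 11964 years gives 783.2 / 11964 ≈ 0.065 mm per year.

0.065 mm per year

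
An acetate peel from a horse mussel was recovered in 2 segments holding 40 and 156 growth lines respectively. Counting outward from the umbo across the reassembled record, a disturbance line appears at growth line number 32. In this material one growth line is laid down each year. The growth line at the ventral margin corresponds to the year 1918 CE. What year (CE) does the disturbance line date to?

1754 CE

Total growth lines = 40 + 156 = 196.
The disturbance line sits at growth line 32 from the umbo, so 196 − 32 = 164 growth lines formed after it.
Counting back 164 years from 1918 CE places the disturbance line in 1918 − 164 = 1754 CE.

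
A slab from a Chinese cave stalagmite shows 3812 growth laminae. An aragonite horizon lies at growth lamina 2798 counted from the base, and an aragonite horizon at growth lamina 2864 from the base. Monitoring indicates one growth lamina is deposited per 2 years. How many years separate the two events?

132 years

Separation: 2864 − 2798 = 66 growth laminae.
At 2 years per growth lamina, 66 × 2 = 132 years.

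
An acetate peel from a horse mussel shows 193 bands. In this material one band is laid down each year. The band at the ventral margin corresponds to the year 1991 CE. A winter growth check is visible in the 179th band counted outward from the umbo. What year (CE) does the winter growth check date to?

The winter growth check sits at band 179 from the umbo, so 193 − 179 = 14 bands formed after it.
The band at the ventral margin is 1991 CE, so the winter growth check dates to 1991 − 14 = 1977 CE.

1977 CE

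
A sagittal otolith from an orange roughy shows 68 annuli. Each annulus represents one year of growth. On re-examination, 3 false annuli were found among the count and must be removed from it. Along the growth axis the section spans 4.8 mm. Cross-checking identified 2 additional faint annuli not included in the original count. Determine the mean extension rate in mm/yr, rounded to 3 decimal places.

0.072 mm/yr

True annulus count = 68 − 3 + 2 = 67.
Extension rate ≈ 4.8 / 67 = 0.072 mm/yr.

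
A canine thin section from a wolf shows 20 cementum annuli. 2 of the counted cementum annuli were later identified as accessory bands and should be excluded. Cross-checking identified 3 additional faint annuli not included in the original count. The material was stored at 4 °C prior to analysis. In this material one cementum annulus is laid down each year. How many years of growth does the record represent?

21 years

True cementum annulus count = 20 − 2 + 3 = 21.
At one cementum annulus per year, that is 21 years.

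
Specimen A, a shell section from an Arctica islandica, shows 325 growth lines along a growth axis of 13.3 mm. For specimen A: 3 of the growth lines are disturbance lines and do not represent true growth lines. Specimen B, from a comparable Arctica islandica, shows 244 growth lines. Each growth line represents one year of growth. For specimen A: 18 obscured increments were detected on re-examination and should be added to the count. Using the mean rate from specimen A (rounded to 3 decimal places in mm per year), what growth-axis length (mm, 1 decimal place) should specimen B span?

9.5 mm

Specimen A: after corrections the count is 325 − 3 + 18 = 340 growth lines.
A: 13.3 mm over 340 years gives 13.3 / 340 ≈ 0.039 mm/year.
B's length ≈ 0.039 × 244 = 9.5 mm.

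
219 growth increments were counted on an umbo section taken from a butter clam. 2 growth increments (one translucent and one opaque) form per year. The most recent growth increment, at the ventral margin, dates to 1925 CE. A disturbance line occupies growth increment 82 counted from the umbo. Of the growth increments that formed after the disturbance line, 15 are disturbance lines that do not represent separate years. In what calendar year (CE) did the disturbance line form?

1864 CE

Between growth increment 82 and the ventral margin there are 219 − 82 = 137 growth increments.
137 − 15 false = 122 true growth increments after the disturbance line.
With 2 growth increments per year, 122 / 2 = 61 years.
Counting back 61 years from 1925 CE places the disturbance line in 1925 − 61 = 1864 CE.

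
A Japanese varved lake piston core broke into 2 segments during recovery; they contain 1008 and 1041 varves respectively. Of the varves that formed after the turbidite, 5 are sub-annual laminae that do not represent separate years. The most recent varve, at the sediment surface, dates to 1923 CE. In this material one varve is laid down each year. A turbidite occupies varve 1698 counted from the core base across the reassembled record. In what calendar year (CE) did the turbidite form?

1577 CE

Total varves = 1008 + 1041 = 2049.
2049 − 1698 = 351 varves lie beyond the turbidite toward the sediment surface.
Excluding 5 false varves: 351 − 5 = 346.
The varve at the sediment surface is 1923 CE, so the turbidite dates to 1923 − 346 = 1577 CE.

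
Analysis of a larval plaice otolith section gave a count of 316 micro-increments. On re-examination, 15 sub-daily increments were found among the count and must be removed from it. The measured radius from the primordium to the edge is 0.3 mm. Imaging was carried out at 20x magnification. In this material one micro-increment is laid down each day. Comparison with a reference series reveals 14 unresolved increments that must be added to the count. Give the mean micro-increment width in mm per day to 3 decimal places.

0.001 mm per day

Adjusted count: 316 − 15 + 14 = 315 micro-increments.
0.3 mm over 315 days gives 0.3 / 315 ≈ 0.001 mm per day.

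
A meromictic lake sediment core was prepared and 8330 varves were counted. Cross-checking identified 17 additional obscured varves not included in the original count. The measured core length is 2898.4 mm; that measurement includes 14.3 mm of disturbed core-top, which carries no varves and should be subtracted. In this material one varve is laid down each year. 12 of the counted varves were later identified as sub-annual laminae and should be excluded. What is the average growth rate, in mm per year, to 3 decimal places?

0.346 mm per year

True varve count = 8330 − 12 + 17 = 8335.
The growth record spans 2898.4 − 14.3 = 2884.1 mm.
Extension rate ≈ 2884.1 / 8335 = 0.346 mm per year.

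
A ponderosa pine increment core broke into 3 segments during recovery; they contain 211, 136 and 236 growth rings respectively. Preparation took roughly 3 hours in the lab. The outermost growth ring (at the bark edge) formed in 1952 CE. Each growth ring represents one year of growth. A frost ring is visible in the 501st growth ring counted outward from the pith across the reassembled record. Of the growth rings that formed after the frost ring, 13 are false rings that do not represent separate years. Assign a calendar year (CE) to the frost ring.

1883 CE

Total growth rings = 211 + 136 + 236 = 583.
583 − 501 = 82 growth rings lie beyond the frost ring toward the bark edge.
Removing the 13 false growth rings leaves 82 − 13 = 69 true growth rings beyond the frost ring.
1952 − 69 = 1883 CE.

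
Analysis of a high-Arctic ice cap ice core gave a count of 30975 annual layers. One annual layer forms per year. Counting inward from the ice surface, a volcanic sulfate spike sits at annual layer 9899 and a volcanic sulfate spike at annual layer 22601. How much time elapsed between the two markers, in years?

12702 years

22601 − 9899 = 12702 annual layers lie between the two events.
At one annual layer per year, 12702 years elapsed between them.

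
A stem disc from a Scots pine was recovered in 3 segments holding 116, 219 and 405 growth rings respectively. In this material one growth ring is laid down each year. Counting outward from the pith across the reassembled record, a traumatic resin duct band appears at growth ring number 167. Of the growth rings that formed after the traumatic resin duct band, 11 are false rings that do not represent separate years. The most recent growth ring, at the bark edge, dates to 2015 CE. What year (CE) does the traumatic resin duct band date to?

Total growth rings = 116 + 219 + 405 = 740.
Between growth ring 167 and the bark edge there are 740 − 167 = 573 growth rings.
Excluding 11 false growth rings: 573 − 11 = 562.
The growth ring at the bark edge is 2015 CE, so the traumatic resin duct band dates to 2015 − 562 = 1453 CE.

1453 CE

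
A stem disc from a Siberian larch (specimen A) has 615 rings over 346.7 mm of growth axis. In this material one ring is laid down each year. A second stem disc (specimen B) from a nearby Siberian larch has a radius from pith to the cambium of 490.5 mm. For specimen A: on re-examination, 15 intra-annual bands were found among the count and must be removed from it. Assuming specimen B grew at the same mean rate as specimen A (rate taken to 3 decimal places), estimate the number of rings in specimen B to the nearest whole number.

Specimen A: adjusted count: 615 − 15 = 600 rings.
A: Extension rate ≈ 346.7 / 600 = 0.578 mm/year.
For B, 490.5 / 0.578 = 848.62 years ≈ 849 rings.

849 rings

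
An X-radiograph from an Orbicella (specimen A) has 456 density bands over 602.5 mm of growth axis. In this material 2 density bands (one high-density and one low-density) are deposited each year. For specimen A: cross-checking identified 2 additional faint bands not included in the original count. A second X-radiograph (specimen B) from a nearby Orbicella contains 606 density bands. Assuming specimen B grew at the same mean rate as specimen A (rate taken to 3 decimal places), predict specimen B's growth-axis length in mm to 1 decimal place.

Specimen A: true density band count = 456 + 2 = 458.
Specimen A: dividing by 2 density bands per year: 458 / 2 = 229 years.
A: Extension rate ≈ 602.5 / 229 = 2.631 mm/year.
Specimen B: with 2 density bands per year, 606 / 2 = 303 years. Length of B = 2.631 × 303 = 797.2 mm.

797.2 mm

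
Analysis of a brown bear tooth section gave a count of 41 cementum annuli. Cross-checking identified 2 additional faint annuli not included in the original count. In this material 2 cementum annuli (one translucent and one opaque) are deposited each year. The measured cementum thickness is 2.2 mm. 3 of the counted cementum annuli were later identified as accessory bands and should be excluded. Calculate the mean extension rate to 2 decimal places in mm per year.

Adjusted count: 41 − 3 + 2 = 40 cementum annuli.
Dividing by 2 cementum annuli per year: 40 / 2 = 20 years.
Mean rate = 2.2 mm / 20 years ≈ 0.11 mm per year.

0.11 mm per year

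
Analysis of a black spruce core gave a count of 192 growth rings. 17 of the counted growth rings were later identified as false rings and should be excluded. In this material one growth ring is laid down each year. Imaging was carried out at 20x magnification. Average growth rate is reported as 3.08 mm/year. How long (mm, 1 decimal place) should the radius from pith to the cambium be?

Correcting the raw count gives 192 − 17 = 175 true growth rings.
Predicted length = 3.08 mm/year × 175 years = 539.0 mm.

539.0 mm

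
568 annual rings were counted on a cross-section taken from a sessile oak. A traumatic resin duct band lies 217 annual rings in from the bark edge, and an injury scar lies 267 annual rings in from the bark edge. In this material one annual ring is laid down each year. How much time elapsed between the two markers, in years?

50 years

The two markers are separated by 267 − 217 = 50 annual rings.
At one annual ring per year, 50 years elapsed between them.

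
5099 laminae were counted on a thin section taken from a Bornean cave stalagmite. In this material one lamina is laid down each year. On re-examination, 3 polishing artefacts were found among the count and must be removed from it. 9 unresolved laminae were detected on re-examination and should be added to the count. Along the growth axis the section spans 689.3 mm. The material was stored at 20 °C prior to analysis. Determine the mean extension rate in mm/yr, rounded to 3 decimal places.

Correcting the raw count gives 5099 − 3 + 9 = 5105 true laminae.
Extension rate ≈ 689.3 / 5105 = 0.135 mm/yr.

0.135 mm/yr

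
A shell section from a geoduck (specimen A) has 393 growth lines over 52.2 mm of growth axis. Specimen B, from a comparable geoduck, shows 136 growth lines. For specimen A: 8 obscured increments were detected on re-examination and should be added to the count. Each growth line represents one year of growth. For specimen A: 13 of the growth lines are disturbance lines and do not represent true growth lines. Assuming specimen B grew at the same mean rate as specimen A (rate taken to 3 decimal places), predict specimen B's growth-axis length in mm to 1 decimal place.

18.4 mm

Specimen A: adjusted count: 393 − 13 + 8 = 388 growth lines.
A: 52.2 mm over 388 years gives 52.2 / 388 ≈ 0.135 mm/year.
Length of B = 0.135 × 136 = 18.4 mm.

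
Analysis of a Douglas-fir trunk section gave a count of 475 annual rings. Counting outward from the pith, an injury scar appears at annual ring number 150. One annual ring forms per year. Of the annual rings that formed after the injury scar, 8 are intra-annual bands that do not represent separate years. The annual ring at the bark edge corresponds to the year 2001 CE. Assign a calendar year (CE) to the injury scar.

Between annual ring 150 and the bark edge there are 475 − 150 = 325 annual rings.
325 − 8 false = 317 true annual rings after the injury scar.
2001 − 317 = 1684 CE.

1684 CE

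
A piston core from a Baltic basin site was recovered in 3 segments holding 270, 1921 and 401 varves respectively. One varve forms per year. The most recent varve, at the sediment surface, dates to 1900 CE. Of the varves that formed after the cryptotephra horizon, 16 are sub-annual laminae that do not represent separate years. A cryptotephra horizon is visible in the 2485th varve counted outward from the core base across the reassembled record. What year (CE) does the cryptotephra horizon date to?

1809 CE

Total varves = 270 + 1921 + 401 = 2592.
Between varve 2485 and the sediment surface there are 2592 − 2485 = 107 varves.
107 − 16 false = 91 true varves after the cryptotephra horizon.
Counting back 91 years from 1900 CE places the cryptotephra horizon in 1900 − 91 = 1809 CE.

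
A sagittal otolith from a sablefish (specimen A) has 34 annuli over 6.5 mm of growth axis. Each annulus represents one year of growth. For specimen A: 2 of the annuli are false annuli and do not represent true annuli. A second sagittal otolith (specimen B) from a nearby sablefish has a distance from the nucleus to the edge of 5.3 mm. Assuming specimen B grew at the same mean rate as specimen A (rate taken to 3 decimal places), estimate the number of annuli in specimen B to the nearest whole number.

Specimen A: after corrections the count is 34 − 2 = 32 annuli.
A: Extension rate ≈ 6.5 / 32 = 0.203 mm per year.
Specimen B: 5.3 mm / 0.203 mm per year = 26.11 years ≈ 26 annuli.

26 annuli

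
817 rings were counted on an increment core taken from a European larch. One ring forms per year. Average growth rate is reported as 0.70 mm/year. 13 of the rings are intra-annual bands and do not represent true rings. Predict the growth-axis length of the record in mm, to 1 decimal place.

562.8 mm

Adjusted count: 817 − 13 = 804 rings.
Predicted length = 0.70 mm/year × 804 years = 562.8 mm.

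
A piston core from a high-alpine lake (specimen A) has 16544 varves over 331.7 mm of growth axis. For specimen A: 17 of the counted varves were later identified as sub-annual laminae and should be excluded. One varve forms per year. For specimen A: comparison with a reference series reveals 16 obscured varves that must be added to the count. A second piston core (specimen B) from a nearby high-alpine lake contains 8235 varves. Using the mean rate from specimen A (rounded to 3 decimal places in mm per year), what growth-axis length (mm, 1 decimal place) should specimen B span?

Specimen A: true varve count = 16544 − 17 + 16 = 16543.
A: Extension rate ≈ 331.7 / 16543 = 0.020 mm/year.
B's length ≈ 0.020 × 8235 = 164.7 mm.

164.7 mm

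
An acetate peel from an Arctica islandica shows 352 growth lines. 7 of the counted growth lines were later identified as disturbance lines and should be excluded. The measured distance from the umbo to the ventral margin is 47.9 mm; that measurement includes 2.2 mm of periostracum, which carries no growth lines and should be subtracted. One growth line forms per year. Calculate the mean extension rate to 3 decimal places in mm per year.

0.132 mm per year

True growth line count = 352 − 7 = 345.
Net length = 47.9 − 2.2 = 45.7 mm.
45.7 mm over 345 years gives 45.7 / 345 ≈ 0.132 mm per year.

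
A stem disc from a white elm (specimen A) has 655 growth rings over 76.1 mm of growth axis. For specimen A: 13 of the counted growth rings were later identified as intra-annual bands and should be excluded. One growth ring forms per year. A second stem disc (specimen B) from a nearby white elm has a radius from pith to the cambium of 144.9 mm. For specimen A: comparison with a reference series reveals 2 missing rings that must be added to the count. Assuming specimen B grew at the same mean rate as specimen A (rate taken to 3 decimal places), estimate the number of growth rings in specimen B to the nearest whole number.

1228 growth rings

Specimen A: after corrections the count is 655 − 13 + 2 = 644 growth rings.
A: Mean rate = 76.1 mm / 644 years ≈ 0.118 mm/year.
B spans 144.9 / 0.118 = 1227.97 years ≈ 1228 growth rings.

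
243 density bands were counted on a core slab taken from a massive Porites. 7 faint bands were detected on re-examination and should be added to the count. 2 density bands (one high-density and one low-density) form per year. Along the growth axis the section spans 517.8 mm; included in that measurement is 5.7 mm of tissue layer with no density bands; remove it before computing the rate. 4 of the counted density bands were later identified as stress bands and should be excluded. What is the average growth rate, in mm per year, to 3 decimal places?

Adjusted count: 243 − 4 + 7 = 246 density bands.
With 2 density bands per year, 246 / 2 = 123 years.
Net length = 517.8 − 5.7 = 512.1 mm.
Extension rate ≈ 512.1 / 123 = 4.163 mm per year.

4.163 mm per year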